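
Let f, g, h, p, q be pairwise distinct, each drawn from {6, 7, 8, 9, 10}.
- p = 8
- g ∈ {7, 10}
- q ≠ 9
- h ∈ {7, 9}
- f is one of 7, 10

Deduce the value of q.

p must be 8 (only option left). Strike 8 from q.
The 4 still-open variables together cover exactly {6, 7, 9, 10} — 4 values for 4 variables — and 6 appears only in q's list, so q = 6.

6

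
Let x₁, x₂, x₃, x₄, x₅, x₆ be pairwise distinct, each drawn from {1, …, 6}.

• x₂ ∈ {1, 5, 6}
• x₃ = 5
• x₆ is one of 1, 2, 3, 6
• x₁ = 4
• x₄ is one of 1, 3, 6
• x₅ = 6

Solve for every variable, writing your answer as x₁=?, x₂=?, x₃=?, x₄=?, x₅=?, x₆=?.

x₁=4, x₂=1, x₃=5, x₄=3, x₅=6, x₆=2

x₁'s domain is down to {4}, so x₁ = 4.
x₃ must be 5 (only option left). Strike 5 from x₂.
That leaves x₅ = 6. Strike 6 from x₂, x₄, x₆.
x₂ must be 1 (only option left). Eliminate 1 elsewhere: x₄, x₆.
That leaves x₄ = 3. Remove 3 from x₆.
x₆ must be 2 (only option left).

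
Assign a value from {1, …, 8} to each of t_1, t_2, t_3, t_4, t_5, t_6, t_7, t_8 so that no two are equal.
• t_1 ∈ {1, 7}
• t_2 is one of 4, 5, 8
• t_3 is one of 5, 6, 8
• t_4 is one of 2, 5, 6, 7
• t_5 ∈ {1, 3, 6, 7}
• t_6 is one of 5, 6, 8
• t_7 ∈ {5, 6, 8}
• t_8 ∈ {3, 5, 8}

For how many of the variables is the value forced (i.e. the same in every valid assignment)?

3

Among the 8 variables, 2 fits only t_4 (and all 8 values in {1, 2, 3, 4, 5, 6, 7, 8} must be used), so t_4 = 2.
Among the 7 still-open variables, 4 fits only t_2 (and all 7 values in {1, 3, 4, 5, 6, 7, 8} must be used), so t_2 = 4.
The 3 variables t_3, t_6, t_7 are confined to {5, 6, 8}, which locks those values in; drop them from t_5, t_8.
t_8's domain is down to {3}, so t_8 = 3. Eliminate 3 elsewhere: t_5.
Determined: t_2=4, t_4=2, t_8=3. The other variables each still have more than one consistent value. That makes 3.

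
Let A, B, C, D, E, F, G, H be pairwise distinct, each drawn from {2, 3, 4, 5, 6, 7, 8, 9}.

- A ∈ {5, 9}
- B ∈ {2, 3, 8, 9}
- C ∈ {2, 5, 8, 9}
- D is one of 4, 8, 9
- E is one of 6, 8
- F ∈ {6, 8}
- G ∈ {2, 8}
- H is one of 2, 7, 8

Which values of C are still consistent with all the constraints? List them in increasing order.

Among the 8 variables, 3 fits only B (and all 8 values in {2, 3, 4, 5, 6, 7, 8, 9} must be used), so B = 3.
The 7 still-open variables together cover exactly {2, 4, 5, 6, 7, 8, 9} — 7 values for 7 variables — and 4 appears only in D's list, so D = 4.
The 6 still-open variables together cover exactly {2, 5, 6, 7, 8, 9} — 6 values for 6 variables — and 7 appears only in H's list, so H = 7.
E and F between them cover only {6, 8} — a naked pair. Remove those values from C, G.
G has just one choice, so G = 2. Remove 2 from C.
No further eliminations apply; C can still be any of 5, 9.

5, 9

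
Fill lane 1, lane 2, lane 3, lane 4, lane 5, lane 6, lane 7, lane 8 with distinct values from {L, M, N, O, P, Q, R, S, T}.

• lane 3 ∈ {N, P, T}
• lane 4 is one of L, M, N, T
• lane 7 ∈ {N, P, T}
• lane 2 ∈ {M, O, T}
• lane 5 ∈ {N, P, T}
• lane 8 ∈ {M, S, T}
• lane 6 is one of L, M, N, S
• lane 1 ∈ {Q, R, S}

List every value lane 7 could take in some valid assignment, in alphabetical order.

The 3 variables lane 3, lane 5, lane 7 are confined to {N, P, T}, which locks those values in; drop them from lane 2, lane 4, lane 6, lane 8.
lane 4, lane 6, lane 8 share exactly the 3 values {L, M, S}; by pigeonhole those values go to them, so strike L, M, S from lane 1, lane 2.
lane 2 has just one choice, so lane 2 = O.
No further eliminations apply; lane 7 can still be any of N, P, T.

N, P, T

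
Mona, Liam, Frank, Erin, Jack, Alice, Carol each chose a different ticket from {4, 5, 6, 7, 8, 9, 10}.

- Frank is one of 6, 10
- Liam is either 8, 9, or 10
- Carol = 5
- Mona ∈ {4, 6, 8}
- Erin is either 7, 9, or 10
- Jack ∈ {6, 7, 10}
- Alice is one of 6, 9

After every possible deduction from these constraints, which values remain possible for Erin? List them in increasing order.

Carol has just one choice, so Carol = 5.
Among the 6 still-open variables, 4 fits only Mona (and all 6 values in {4, 6, 7, 8, 9, 10} must be used), so Mona = 4.
Among the 5 still-open variables, 8 fits only Liam (and all 5 values in {6, 7, 8, 9, 10} must be used), so Liam = 8.
No further eliminations apply; Erin can still be any of 7, 9, 10.

7, 9, 10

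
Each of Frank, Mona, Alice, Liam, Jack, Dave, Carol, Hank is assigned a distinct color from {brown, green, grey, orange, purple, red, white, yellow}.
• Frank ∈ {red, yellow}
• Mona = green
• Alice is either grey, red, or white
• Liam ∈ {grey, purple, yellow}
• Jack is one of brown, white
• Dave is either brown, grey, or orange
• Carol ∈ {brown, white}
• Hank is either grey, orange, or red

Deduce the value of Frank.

Mona has just one choice, so Mona = green.
The 7 still-open variables together cover exactly {brown, grey, orange, purple, red, white, yellow} — 7 values for 7 variables — and purple appears only in Liam's list, so Liam = purple.
The 6 still-open variables together cover exactly {brown, grey, orange, red, white, yellow} — 6 values for 6 variables — and yellow appears only in Frank's list, so Frank = yellow.

yellow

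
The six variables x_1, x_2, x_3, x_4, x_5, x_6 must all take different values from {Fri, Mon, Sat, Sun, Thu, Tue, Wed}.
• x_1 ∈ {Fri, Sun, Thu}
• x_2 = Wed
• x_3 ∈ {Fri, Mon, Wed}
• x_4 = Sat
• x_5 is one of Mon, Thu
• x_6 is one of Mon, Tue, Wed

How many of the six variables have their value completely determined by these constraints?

x_2 must be Wed (only option left). Eliminate Wed elsewhere: x_3, x_6.
That leaves x_4 = Sat.
Determined: x_2=Wed, x_4=Sat. The other variables each still have more than one consistent value. That makes 2.

2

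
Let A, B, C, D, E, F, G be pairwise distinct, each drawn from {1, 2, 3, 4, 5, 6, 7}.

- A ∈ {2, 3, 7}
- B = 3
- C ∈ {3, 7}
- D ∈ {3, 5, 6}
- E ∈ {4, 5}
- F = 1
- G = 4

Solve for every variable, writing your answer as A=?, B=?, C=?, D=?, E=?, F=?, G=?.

A=2, B=3, C=7, D=6, E=5, F=1, G=4

B has just one choice, so B = 3. Remove 3 from A, C, D.
C has just one choice, so C = 7. Remove 7 from A.
That leaves F = 1.
G must be 4 (only option left). Remove 4 from E.
A's domain is down to {2}, so A = 2.
E has just one choice, so E = 5. So D can't be 5.
D's domain is down to {6}, so D = 6.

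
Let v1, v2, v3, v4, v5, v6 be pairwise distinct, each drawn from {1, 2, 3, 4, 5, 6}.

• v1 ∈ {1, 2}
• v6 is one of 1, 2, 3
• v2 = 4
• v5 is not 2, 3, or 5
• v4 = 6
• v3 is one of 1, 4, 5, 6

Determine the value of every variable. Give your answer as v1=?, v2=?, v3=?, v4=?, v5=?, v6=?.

v1=2, v2=4, v3=5, v4=6, v5=1, v6=3

v2 must be 4 (only option left). Eliminate 4 elsewhere: v3, v5.
That leaves v4 = 6. Eliminate 6 elsewhere: v3, v5.
That leaves v5 = 1. Strike 1 from v1, v3, v6.
v1 must be 2 (only option left). Remove 2 from v6.
v3's domain is down to {5}, so v3 = 5.
v6 has just one choice, so v6 = 3.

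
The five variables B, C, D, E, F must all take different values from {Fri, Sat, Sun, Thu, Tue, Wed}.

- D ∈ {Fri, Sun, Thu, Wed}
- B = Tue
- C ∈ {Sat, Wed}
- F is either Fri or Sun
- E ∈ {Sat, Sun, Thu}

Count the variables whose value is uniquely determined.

B's domain is down to {Tue}, so B = Tue.
Determined: B=Tue. The other variables each still have more than one consistent value. That makes 1.

1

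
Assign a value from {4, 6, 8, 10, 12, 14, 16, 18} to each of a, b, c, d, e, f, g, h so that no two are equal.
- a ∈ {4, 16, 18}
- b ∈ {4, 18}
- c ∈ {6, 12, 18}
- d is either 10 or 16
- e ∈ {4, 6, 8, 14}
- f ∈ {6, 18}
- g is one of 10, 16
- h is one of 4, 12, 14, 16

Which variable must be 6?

The 8 variables draw from only 8 values {4, 6, 8, 10, 12, 14, 16, 18}, so each is used; only e can be 8, hence e = 8.
Among the 7 still-open variables, 14 fits only h (and all 7 values in {4, 6, 10, 12, 14, 16, 18} must be used), so h = 14.
Among the 6 still-open variables, 12 fits only c (and all 6 values in {4, 6, 10, 12, 16, 18} must be used), so c = 12.
The 5 still-open variables draw from only 5 values {4, 6, 10, 16, 18}, so each is used; only f can be 6, hence f = 6.

f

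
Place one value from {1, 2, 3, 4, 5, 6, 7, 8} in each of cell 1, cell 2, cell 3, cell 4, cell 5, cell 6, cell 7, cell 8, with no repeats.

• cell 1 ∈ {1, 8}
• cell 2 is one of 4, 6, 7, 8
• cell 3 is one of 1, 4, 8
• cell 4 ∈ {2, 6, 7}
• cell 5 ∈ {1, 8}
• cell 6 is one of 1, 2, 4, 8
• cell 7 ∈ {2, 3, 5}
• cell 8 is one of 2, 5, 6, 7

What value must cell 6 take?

2

The 8 variables draw from only 8 values {1, 2, 3, 4, 5, 6, 7, 8}, so each is used; only cell 7 can be 3, hence cell 7 = 3.
The 7 still-open variables draw from only 7 values {1, 2, 4, 5, 6, 7, 8}, so each is used; only cell 8 can be 5, hence cell 8 = 5.
cell 1 and cell 5 share exactly the 2 values {1, 8}; by pigeonhole those values go to them, so strike 1, 8 from cell 2, cell 3, cell 6.
cell 3 must be 4 (only option left). So cell 2, cell 6 can't be 4.
So cell 6 = 2.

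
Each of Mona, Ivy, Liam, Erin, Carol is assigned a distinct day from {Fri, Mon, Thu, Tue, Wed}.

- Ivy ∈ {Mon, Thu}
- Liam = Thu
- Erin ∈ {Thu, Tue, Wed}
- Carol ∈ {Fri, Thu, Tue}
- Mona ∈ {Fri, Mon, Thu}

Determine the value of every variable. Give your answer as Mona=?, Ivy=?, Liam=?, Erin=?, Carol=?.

Liam has just one choice, so Liam = Thu. Remove Thu from Mona, Ivy, Erin, Carol.
Ivy has just one choice, so Ivy = Mon. Strike Mon from Mona.
That leaves Mona = Fri. Eliminate Fri elsewhere: Carol.
Carol must be Tue (only option left). Remove Tue from Erin.
Erin has just one choice, so Erin = Wed.

Mona=Fri, Ivy=Mon, Liam=Thu, Erin=Wed, Carol=Tue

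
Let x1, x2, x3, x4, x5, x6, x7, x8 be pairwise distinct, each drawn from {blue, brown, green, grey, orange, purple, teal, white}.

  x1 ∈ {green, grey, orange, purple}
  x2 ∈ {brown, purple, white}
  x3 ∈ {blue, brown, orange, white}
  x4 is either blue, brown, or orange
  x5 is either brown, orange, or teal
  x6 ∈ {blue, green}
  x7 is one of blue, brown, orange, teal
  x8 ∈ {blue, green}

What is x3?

The 8 variables draw from only 8 values {blue, brown, green, grey, orange, purple, teal, white}, so each is used; only x1 can be grey, hence x1 = grey.
The 7 still-open variables together cover exactly {blue, brown, green, orange, purple, teal, white} — 7 values for 7 variables — and purple appears only in x2's list, so x2 = purple.
The 6 still-open variables draw from only 6 values {blue, brown, green, orange, teal, white}, so each is used; only x3 can be white, hence x3 = white.

white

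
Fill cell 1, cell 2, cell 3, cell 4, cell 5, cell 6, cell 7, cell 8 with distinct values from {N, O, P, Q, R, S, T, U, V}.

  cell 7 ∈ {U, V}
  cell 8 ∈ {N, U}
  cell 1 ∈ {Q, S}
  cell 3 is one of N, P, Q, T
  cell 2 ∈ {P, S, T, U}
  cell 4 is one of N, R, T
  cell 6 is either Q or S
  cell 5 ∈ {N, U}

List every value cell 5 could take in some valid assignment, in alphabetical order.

N, U

The 8 variables draw from only 8 values {N, P, Q, R, S, T, U, V}, so each is used; only cell 4 can be R, hence cell 4 = R.
Among the 7 still-open variables, V fits only cell 7 (and all 7 values in {N, P, Q, S, T, U, V} must be used), so cell 7 = V.
The 2 variables cell 1 and cell 6 are confined to {Q, S}, which locks those values in; drop them from cell 2, cell 3.
cell 5 and cell 8 share exactly the 2 values {N, U}; by pigeonhole those values go to them, so strike N, U from cell 2, cell 3.
No further eliminations apply; cell 5 can still be any of N, U.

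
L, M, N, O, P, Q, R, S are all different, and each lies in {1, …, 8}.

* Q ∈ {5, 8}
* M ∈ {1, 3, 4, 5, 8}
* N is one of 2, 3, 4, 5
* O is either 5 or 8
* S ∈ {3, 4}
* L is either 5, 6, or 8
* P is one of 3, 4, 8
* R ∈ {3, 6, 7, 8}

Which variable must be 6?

L

The 8 variables together cover exactly {1, 2, 3, 4, 5, 6, 7, 8} — 8 values for 8 variables — and 1 appears only in M's list, so M = 1.
The 7 still-open variables draw from only 7 values {2, 3, 4, 5, 6, 7, 8}, so each is used; only N can be 2, hence N = 2.
The 6 still-open variables draw from only 6 values {3, 4, 5, 6, 7, 8}, so each is used; only R can be 7, hence R = 7.
The 5 still-open variables together cover exactly {3, 4, 5, 6, 8} — 5 values for 5 variables — and 6 appears only in L's list, so L = 6.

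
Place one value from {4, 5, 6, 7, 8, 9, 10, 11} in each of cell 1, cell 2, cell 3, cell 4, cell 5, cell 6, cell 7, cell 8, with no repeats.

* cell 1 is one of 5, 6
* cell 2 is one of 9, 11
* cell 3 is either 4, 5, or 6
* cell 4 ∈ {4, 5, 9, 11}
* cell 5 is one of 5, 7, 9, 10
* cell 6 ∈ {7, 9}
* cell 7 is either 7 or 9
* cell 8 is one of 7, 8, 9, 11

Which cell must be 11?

cell 2

The 8 variables together cover exactly {4, 5, 6, 7, 8, 9, 10, 11} — 8 values for 8 variables — and 8 appears only in cell 8's list, so cell 8 = 8.
The 7 still-open variables draw from only 7 values {4, 5, 6, 7, 9, 10, 11}, so each is used; only cell 5 can be 10, hence cell 5 = 10.
cell 6 and cell 7 between them cover only {7, 9} — a naked pair. Remove those values from cell 2, cell 4.
So 11 goes to cell 2.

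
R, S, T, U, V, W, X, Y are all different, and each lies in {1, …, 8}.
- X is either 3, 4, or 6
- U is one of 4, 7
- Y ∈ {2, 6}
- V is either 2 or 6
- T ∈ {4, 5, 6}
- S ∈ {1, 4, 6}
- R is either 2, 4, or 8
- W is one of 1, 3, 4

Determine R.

8

The 8 variables together cover exactly {1, 2, 3, 4, 5, 6, 7, 8} — 8 values for 8 variables — and 5 appears only in T's list, so T = 5.
The 7 still-open variables together cover exactly {1, 2, 3, 4, 6, 7, 8} — 7 values for 7 variables — and 7 appears only in U's list, so U = 7.
The 6 still-open variables draw from only 6 values {1, 2, 3, 4, 6, 8}, so each is used; only R can be 8, hence R = 8.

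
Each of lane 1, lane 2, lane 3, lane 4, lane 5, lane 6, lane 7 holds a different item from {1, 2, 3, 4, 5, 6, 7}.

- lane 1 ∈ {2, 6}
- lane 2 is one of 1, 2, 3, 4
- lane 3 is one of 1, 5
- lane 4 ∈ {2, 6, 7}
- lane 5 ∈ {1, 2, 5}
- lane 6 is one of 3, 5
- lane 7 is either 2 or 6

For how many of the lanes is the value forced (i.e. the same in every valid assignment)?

3

The 7 variables draw from only 7 values {1, 2, 3, 4, 5, 6, 7}, so each is used; only lane 2 can be 4, hence lane 2 = 4.
Among the 6 still-open variables, 3 fits only lane 6 (and all 6 values in {1, 2, 3, 5, 6, 7} must be used), so lane 6 = 3.
The 5 still-open variables draw from only 5 values {1, 2, 5, 6, 7}, so each is used; only lane 4 can be 7, hence lane 4 = 7.
The 2 variables lane 1 and lane 7 are confined to {2, 6}, which locks those values in; drop them from lane 5.
Determined: lane 2=4, lane 4=7, lane 6=3. The other lanes each still have more than one consistent value. That makes 3.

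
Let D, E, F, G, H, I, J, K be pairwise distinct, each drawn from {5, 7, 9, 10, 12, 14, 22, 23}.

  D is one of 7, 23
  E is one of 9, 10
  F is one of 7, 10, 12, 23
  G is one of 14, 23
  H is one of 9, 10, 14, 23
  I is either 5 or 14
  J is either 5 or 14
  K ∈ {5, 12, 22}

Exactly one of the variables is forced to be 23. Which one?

Among the 8 variables, 22 fits only K (and all 8 values in {5, 7, 9, 10, 12, 14, 22, 23} must be used), so K = 22.
The 7 still-open variables together cover exactly {5, 7, 9, 10, 12, 14, 23} — 7 values for 7 variables — and 12 appears only in F's list, so F = 12.
The 6 still-open variables together cover exactly {5, 7, 9, 10, 14, 23} — 6 values for 6 variables — and 7 appears only in D's list, so D = 7.
The 2 variables I and J are confined to {5, 14}, which locks those values in; drop them from G, H.
So 23 goes to G.

G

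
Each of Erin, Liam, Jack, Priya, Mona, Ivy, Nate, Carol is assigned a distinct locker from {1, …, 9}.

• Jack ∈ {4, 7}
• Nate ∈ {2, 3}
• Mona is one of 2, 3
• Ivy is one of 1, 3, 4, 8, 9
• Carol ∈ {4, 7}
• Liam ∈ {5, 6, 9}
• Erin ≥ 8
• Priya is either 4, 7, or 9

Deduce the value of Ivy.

1

The 2 variables Jack and Carol are confined to {4, 7}, which locks those values in; drop them from Priya, Ivy.
That leaves Priya = 9. So Erin, Liam, Ivy can't be 9.
Erin has just one choice, so Erin = 8. Remove 8 from Ivy.
The 2 variables Mona and Nate are confined to {2, 3}, which locks those values in; drop them from Ivy.
So Ivy = 1.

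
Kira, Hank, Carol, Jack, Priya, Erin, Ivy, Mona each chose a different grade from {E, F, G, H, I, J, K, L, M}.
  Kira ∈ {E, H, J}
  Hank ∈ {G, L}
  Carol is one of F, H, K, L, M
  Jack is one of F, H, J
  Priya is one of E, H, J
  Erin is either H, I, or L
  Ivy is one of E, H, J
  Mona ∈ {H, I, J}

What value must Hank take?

Kira, Priya, Ivy share exactly the 3 values {E, H, J}; by pigeonhole those values go to them, so strike E, H, J from Carol, Jack, Erin, Mona.
That leaves Jack = F. So Carol can't be F.
Mona must be I (only option left). Remove I from Erin.
Erin has just one choice, so Erin = L. So Hank, Carol can't be L.
So Hank = G.

G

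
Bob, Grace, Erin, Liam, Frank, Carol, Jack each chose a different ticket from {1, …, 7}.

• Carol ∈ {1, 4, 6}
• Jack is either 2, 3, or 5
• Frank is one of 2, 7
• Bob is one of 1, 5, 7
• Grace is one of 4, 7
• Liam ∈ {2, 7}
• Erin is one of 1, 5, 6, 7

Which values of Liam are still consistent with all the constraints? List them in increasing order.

2, 7

Among the 7 variables, 3 fits only Jack (and all 7 values in {1, 2, 3, 4, 5, 6, 7} must be used), so Jack = 3.
Liam and Frank share exactly the 2 values {2, 7}; by pigeonhole those values go to them, so strike 2, 7 from Bob, Grace, Erin.
Grace has just one choice, so Grace = 4. So Carol can't be 4.
No further eliminations apply; Liam can still be any of 2, 7.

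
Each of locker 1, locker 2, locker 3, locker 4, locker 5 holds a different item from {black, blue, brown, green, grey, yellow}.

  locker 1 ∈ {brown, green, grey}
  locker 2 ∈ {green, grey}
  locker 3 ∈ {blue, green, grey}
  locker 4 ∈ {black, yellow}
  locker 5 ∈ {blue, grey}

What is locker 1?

The 3 variables locker 2, locker 3, locker 5 are confined to {blue, green, grey}, which locks those values in; drop them from locker 1.
So locker 1 = brown.

brown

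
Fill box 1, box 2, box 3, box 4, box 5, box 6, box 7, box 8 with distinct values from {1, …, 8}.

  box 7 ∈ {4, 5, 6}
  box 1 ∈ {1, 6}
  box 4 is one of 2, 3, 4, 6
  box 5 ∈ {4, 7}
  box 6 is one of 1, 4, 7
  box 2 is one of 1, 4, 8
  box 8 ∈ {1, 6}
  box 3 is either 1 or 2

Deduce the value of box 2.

The 8 variables draw from only 8 values {1, 2, 3, 4, 5, 6, 7, 8}, so each is used; only box 4 can be 3, hence box 4 = 3.
The 7 still-open variables together cover exactly {1, 2, 4, 5, 6, 7, 8} — 7 values for 7 variables — and 2 appears only in box 3's list, so box 3 = 2.
Among the 6 still-open variables, 5 fits only box 7 (and all 6 values in {1, 4, 5, 6, 7, 8} must be used), so box 7 = 5.
Among the 5 still-open variables, 8 fits only box 2 (and all 5 values in {1, 4, 6, 7, 8} must be used), so box 2 = 8.

8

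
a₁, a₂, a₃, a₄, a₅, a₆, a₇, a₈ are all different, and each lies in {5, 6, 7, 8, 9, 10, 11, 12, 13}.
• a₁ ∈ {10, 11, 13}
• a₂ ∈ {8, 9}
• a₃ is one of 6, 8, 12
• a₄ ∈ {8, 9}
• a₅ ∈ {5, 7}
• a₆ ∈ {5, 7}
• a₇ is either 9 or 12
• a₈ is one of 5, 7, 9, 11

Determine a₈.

The 2 variables a₂ and a₄ are confined to {8, 9}, which locks those values in; drop them from a₃, a₇, a₈.
That leaves a₇ = 12. Eliminate 12 elsewhere: a₃.
a₃ must be 6 (only option left).
a₅ and a₆ share exactly the 2 values {5, 7}; by pigeonhole those values go to them, so strike 5, 7 from a₈.
So a₈ = 11.

11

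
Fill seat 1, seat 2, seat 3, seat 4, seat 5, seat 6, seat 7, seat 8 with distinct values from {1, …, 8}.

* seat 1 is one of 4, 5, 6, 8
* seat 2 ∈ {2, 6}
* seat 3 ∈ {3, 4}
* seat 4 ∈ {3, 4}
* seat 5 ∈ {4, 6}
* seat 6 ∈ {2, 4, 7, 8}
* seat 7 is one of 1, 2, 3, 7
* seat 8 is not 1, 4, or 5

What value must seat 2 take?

The 8 variables draw from only 8 values {1, 2, 3, 4, 5, 6, 7, 8}, so each is used; only seat 7 can be 1, hence seat 7 = 1.
Among the 7 still-open variables, 5 fits only seat 1 (and all 7 values in {2, 3, 4, 5, 6, 7, 8} must be used), so seat 1 = 5.
The 2 variables seat 3 and seat 4 are confined to {3, 4}, which locks those values in; drop them from seat 5, seat 6, seat 8.
That leaves seat 5 = 6. So seat 2, seat 8 can't be 6.
So seat 2 = 2.

2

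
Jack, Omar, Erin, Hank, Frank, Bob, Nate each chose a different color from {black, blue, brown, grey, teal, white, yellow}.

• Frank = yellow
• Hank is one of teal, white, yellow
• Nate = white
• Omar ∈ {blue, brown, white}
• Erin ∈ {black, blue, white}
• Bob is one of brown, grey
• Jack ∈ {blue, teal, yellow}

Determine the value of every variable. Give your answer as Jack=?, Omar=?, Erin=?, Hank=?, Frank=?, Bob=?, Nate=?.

Frank must be yellow (only option left). Eliminate yellow elsewhere: Jack, Hank.
Nate must be white (only option left). Remove white from Omar, Erin, Hank.
That leaves Hank = teal. Remove teal from Jack.
Jack has just one choice, so Jack = blue. So Omar, Erin can't be blue.
Omar has just one choice, so Omar = brown. Remove brown from Bob.
Erin has just one choice, so Erin = black.
Bob's domain is down to {grey}, so Bob = grey.

Jack=blue, Omar=brown, Erin=black, Hank=teal, Frank=yellow, Bob=grey, Nate=white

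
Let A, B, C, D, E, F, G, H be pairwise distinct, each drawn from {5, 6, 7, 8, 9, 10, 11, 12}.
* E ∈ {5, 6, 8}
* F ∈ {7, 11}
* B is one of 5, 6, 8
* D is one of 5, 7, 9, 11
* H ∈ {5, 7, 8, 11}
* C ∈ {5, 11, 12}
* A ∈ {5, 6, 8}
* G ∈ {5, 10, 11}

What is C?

Among the 8 variables, 9 fits only D (and all 8 values in {5, 6, 7, 8, 9, 10, 11, 12} must be used), so D = 9.
The 7 still-open variables draw from only 7 values {5, 6, 7, 8, 10, 11, 12}, so each is used; only G can be 10, hence G = 10.
Among the 6 still-open variables, 12 fits only C (and all 6 values in {5, 6, 7, 8, 11, 12} must be used), so C = 12.

12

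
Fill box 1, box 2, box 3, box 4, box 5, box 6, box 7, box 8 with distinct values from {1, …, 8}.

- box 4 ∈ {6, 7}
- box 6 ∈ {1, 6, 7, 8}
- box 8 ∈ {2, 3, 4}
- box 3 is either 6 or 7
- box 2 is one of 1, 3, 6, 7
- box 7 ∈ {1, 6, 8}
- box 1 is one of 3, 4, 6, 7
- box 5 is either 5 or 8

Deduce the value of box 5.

5

The 8 variables draw from only 8 values {1, 2, 3, 4, 5, 6, 7, 8}, so each is used; only box 8 can be 2, hence box 8 = 2.
Among the 7 still-open variables, 4 fits only box 1 (and all 7 values in {1, 3, 4, 5, 6, 7, 8} must be used), so box 1 = 4.
The 6 still-open variables together cover exactly {1, 3, 5, 6, 7, 8} — 6 values for 6 variables — and 3 appears only in box 2's list, so box 2 = 3.
The 5 still-open variables draw from only 5 values {1, 5, 6, 7, 8}, so each is used; only box 5 can be 5, hence box 5 = 5.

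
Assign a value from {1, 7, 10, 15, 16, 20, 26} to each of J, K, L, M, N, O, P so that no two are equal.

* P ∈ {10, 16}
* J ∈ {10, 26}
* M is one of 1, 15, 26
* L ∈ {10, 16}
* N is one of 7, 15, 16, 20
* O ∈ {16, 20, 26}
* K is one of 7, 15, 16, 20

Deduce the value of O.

The 7 variables draw from only 7 values {1, 7, 10, 15, 16, 20, 26}, so each is used; only M can be 1, hence M = 1.
The 2 variables L and P are confined to {10, 16}, which locks those values in; drop them from J, K, N, O.
J must be 26 (only option left). Strike 26 from O.
So O = 20.

20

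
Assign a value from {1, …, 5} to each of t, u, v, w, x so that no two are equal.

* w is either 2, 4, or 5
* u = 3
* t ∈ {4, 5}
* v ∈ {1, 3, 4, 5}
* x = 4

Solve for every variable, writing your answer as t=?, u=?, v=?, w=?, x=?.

u's domain is down to {3}, so u = 3. Eliminate 3 elsewhere: v.
x must be 4 (only option left). Strike 4 from t, v, w.
t's domain is down to {5}, so t = 5. Strike 5 from v, w.
v's domain is down to {1}, so v = 1.
That leaves w = 2.

t=5, u=3, v=1, w=2, x=4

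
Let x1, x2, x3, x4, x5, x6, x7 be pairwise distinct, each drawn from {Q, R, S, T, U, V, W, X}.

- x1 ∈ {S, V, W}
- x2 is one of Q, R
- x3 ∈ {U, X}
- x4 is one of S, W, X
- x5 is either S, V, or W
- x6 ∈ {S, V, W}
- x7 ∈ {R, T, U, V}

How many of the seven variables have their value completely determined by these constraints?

2

x1, x5, x6 share exactly the 3 values {S, V, W}; by pigeonhole those values go to them, so strike S, V, W from x4, x7.
x4's domain is down to {X}, so x4 = X. Remove X from x3.
x3 has just one choice, so x3 = U. So x7 can't be U.
Determined: x3=U, x4=X. The other variables each still have more than one consistent value. That makes 2.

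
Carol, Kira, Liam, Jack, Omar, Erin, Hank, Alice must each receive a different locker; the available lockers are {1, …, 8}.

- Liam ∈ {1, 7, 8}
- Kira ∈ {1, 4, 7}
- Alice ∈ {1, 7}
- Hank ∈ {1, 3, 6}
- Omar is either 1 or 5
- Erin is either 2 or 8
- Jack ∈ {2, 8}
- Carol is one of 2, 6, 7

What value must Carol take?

6

Among the 8 variables, 3 fits only Hank (and all 8 values in {1, 2, 3, 4, 5, 6, 7, 8} must be used), so Hank = 3.
The 7 still-open variables together cover exactly {1, 2, 4, 5, 6, 7, 8} — 7 values for 7 variables — and 4 appears only in Kira's list, so Kira = 4.
The 6 still-open variables draw from only 6 values {1, 2, 5, 6, 7, 8}, so each is used; only Omar can be 5, hence Omar = 5.
The 5 still-open variables together cover exactly {1, 2, 6, 7, 8} — 5 values for 5 variables — and 6 appears only in Carol's list, so Carol = 6.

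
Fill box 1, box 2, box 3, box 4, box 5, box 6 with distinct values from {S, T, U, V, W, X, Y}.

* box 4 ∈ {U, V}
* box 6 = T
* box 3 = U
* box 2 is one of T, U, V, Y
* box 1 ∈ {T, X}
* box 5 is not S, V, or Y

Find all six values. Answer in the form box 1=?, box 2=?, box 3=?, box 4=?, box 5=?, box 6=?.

box 3's domain is down to {U}, so box 3 = U. Eliminate U elsewhere: box 2, box 4, box 5.
box 4's domain is down to {V}, so box 4 = V. Remove V from box 2.
box 6's domain is down to {T}, so box 6 = T. So box 1, box 2, box 5 can't be T.
That leaves box 1 = X. Remove X from box 5.
box 2 must be Y (only option left).
box 5's domain is down to {W}, so box 5 = W.

box 1=X, box 2=Y, box 3=U, box 4=V, box 5=W, box 6=T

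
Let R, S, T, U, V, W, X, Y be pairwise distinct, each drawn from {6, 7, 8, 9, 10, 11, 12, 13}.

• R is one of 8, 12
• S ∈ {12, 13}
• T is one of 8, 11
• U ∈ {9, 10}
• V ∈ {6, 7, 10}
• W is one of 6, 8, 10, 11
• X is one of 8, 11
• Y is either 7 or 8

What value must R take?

12

Among the 8 variables, 9 fits only U (and all 8 values in {6, 7, 8, 9, 10, 11, 12, 13} must be used), so U = 9.
The 7 still-open variables draw from only 7 values {6, 7, 8, 10, 11, 12, 13}, so each is used; only S can be 13, hence S = 13.
The 6 still-open variables together cover exactly {6, 7, 8, 10, 11, 12} — 6 values for 6 variables — and 12 appears only in R's list, so R = 12.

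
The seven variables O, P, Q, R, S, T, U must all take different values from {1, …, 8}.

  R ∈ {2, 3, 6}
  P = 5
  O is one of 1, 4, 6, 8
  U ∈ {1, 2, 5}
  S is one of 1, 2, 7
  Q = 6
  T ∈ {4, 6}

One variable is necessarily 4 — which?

T

P's domain is down to {5}, so P = 5. Strike 5 from U.
Q's domain is down to {6}, so Q = 6. Strike 6 from O, R, T.
So 4 goes to T.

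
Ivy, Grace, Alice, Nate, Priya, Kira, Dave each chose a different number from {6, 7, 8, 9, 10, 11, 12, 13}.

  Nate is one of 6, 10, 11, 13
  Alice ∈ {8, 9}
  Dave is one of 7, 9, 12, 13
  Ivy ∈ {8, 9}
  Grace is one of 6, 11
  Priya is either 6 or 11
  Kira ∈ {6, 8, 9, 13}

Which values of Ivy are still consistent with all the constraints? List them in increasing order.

The 2 variables Ivy and Alice are confined to {8, 9}, which locks those values in; drop them from Kira, Dave.
Grace and Priya between them cover only {6, 11} — a naked pair. Remove those values from Nate, Kira.
Kira has just one choice, so Kira = 13. Strike 13 from Nate, Dave.
That leaves Nate = 10.
No further eliminations apply; Ivy can still be any of 8, 9.

8, 9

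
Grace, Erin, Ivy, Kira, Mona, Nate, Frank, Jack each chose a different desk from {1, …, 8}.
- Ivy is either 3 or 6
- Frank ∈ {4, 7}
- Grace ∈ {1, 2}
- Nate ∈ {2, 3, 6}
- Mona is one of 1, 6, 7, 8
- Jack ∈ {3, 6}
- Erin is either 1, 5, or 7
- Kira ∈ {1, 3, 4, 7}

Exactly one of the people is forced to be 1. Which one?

The 8 variables draw from only 8 values {1, 2, 3, 4, 5, 6, 7, 8}, so each is used; only Erin can be 5, hence Erin = 5.
Among the 7 still-open variables, 8 fits only Mona (and all 7 values in {1, 2, 3, 4, 6, 7, 8} must be used), so Mona = 8.
Ivy and Jack share exactly the 2 values {3, 6}; by pigeonhole those values go to them, so strike 3, 6 from Kira, Nate.
Nate's domain is down to {2}, so Nate = 2. Eliminate 2 elsewhere: Grace.
So 1 goes to Grace.

Grace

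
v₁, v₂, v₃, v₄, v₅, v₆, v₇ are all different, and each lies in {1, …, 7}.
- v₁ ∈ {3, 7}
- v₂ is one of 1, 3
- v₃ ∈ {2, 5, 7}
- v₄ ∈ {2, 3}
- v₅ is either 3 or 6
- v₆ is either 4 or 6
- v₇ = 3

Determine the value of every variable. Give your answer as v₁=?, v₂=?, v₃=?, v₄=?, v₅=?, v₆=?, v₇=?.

v₁=7, v₂=1, v₃=5, v₄=2, v₅=6, v₆=4, v₇=3

v₇ must be 3 (only option left). Remove 3 from v₁, v₂, v₄, v₅.
v₁ has just one choice, so v₁ = 7. Strike 7 from v₃.
v₂ must be 1 (only option left).
v₄ must be 2 (only option left). Eliminate 2 elsewhere: v₃.
v₅ has just one choice, so v₅ = 6. Eliminate 6 elsewhere: v₆.
v₆ has just one choice, so v₆ = 4.
v₃ has just one choice, so v₃ = 5.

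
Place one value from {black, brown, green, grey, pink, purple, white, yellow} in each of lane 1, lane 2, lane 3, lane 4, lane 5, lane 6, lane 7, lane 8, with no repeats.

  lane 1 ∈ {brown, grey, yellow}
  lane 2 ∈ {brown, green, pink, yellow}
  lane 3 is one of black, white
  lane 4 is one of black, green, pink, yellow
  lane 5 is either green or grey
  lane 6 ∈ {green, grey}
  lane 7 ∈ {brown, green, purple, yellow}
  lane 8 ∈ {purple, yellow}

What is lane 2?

pink

The 8 variables together cover exactly {black, brown, green, grey, pink, purple, white, yellow} — 8 values for 8 variables — and white appears only in lane 3's list, so lane 3 = white.
The 7 still-open variables together cover exactly {black, brown, green, grey, pink, purple, yellow} — 7 values for 7 variables — and black appears only in lane 4's list, so lane 4 = black.
The 6 still-open variables together cover exactly {brown, green, grey, pink, purple, yellow} — 6 values for 6 variables — and pink appears only in lane 2's list, so lane 2 = pink.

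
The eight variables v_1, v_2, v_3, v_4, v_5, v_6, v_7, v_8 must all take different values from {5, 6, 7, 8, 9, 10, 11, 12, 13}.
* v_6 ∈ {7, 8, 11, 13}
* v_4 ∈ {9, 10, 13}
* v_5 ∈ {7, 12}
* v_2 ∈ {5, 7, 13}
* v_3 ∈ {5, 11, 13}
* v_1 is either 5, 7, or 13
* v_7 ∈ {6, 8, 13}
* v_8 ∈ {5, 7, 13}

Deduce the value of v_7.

v_1, v_2, v_8 share exactly the 3 values {5, 7, 13}; by pigeonhole those values go to them, so strike 5, 7, 13 from v_3, v_4, v_5, v_6, v_7.
v_3 has just one choice, so v_3 = 11. Eliminate 11 elsewhere: v_6.
v_5's domain is down to {12}, so v_5 = 12.
v_6's domain is down to {8}, so v_6 = 8. Eliminate 8 elsewhere: v_7.
So v_7 = 6.

6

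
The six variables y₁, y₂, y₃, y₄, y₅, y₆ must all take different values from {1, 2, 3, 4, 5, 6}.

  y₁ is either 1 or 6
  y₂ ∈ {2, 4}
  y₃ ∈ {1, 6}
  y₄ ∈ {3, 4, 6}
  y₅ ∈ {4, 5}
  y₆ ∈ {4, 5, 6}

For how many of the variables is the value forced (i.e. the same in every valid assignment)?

2

The 6 variables draw from only 6 values {1, 2, 3, 4, 5, 6}, so each is used; only y₂ can be 2, hence y₂ = 2.
The 5 still-open variables draw from only 5 values {1, 3, 4, 5, 6}, so each is used; only y₄ can be 3, hence y₄ = 3.
y₁ and y₃ between them cover only {1, 6} — a naked pair. Remove those values from y₆.
Determined: y₂=2, y₄=3. The other variables each still have more than one consistent value. That makes 2.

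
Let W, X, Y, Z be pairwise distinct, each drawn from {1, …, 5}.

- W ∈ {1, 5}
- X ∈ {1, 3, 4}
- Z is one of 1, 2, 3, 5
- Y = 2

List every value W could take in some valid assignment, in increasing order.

Y's domain is down to {2}, so Y = 2. So Z can't be 2.
No further eliminations apply; W can still be any of 1, 5.

1, 5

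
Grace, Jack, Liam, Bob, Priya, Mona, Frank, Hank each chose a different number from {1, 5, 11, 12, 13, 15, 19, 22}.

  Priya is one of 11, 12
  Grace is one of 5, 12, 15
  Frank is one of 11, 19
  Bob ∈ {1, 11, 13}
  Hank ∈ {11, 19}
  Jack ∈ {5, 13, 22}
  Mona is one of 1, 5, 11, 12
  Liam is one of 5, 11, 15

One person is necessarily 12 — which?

Priya

The 8 variables together cover exactly {1, 5, 11, 12, 13, 15, 19, 22} — 8 values for 8 variables — and 22 appears only in Jack's list, so Jack = 22.
The 7 still-open variables together cover exactly {1, 5, 11, 12, 13, 15, 19} — 7 values for 7 variables — and 13 appears only in Bob's list, so Bob = 13.
Among the 6 still-open variables, 1 fits only Mona (and all 6 values in {1, 5, 11, 12, 15, 19} must be used), so Mona = 1.
Frank and Hank between them cover only {11, 19} — a naked pair. Remove those values from Liam, Priya.
So 12 goes to Priya.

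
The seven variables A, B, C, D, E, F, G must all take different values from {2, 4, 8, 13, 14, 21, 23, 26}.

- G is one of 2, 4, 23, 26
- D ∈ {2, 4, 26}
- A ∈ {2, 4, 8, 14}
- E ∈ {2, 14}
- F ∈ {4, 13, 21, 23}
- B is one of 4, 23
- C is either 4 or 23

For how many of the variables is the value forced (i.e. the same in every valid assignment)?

2

The 2 variables B and C are confined to {4, 23}, which locks those values in; drop them from A, D, F, G.
D and G between them cover only {2, 26} — a naked pair. Remove those values from A, E.
E's domain is down to {14}, so E = 14. Strike 14 from A.
A has just one choice, so A = 8.
Determined: A=8, E=14. The other variables each still have more than one consistent value. That makes 2.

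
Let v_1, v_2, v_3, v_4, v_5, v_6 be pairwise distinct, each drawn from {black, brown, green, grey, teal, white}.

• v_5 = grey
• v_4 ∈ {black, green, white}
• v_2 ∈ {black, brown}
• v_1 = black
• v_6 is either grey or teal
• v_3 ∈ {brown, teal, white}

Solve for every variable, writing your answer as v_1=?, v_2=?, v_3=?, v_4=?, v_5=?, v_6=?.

v_1=black, v_2=brown, v_3=white, v_4=green, v_5=grey, v_6=teal

v_1 has just one choice, so v_1 = black. Eliminate black elsewhere: v_2, v_4.
That leaves v_2 = brown. Remove brown from v_3.
v_5's domain is down to {grey}, so v_5 = grey. So v_6 can't be grey.
That leaves v_6 = teal. Eliminate teal elsewhere: v_3.
v_3 must be white (only option left). Remove white from v_4.
v_4's domain is down to {green}, so v_4 = green.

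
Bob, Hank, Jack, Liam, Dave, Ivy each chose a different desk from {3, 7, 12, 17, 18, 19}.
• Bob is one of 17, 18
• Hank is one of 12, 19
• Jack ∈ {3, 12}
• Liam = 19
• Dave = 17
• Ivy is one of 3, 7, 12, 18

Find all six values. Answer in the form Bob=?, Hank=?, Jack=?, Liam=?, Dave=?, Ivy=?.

Bob=18, Hank=12, Jack=3, Liam=19, Dave=17, Ivy=7

Liam's domain is down to {19}, so Liam = 19. Remove 19 from Hank.
Dave has just one choice, so Dave = 17. Remove 17 from Bob.
Bob must be 18 (only option left). Remove 18 from Ivy.
Hank's domain is down to {12}, so Hank = 12. Eliminate 12 elsewhere: Jack, Ivy.
That leaves Jack = 3. Remove 3 from Ivy.
Ivy must be 7 (only option left).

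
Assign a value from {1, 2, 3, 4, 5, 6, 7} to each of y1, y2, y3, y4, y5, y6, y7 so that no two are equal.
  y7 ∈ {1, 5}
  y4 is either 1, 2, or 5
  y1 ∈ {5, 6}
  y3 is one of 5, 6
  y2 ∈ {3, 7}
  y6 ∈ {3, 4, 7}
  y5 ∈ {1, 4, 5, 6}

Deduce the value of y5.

The 7 variables together cover exactly {1, 2, 3, 4, 5, 6, 7} — 7 values for 7 variables — and 2 appears only in y4's list, so y4 = 2.
The 2 variables y1 and y3 are confined to {5, 6}, which locks those values in; drop them from y5, y7.
y7 must be 1 (only option left). Strike 1 from y5.
So y5 = 4.

4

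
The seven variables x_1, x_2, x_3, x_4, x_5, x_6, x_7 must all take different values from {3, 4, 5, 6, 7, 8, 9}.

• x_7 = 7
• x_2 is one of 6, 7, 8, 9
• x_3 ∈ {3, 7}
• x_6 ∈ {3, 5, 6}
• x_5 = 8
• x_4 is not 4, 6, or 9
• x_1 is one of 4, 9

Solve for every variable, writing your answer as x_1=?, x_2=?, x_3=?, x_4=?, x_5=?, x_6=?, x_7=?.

x_1=4, x_2=9, x_3=3, x_4=5, x_5=8, x_6=6, x_7=7

x_5's domain is down to {8}, so x_5 = 8. So x_2, x_4 can't be 8.
x_7 must be 7 (only option left). Eliminate 7 elsewhere: x_2, x_3, x_4.
x_3 has just one choice, so x_3 = 3. Remove 3 from x_4, x_6.
x_4 must be 5 (only option left). So x_6 can't be 5.
x_6 has just one choice, so x_6 = 6. So x_2 can't be 6.
x_2 must be 9 (only option left). So x_1 can't be 9.
That leaves x_1 = 4.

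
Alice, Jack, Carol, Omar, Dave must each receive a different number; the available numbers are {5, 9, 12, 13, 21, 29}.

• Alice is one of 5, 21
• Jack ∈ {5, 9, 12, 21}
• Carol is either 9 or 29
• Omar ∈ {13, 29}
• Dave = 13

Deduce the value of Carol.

Dave has just one choice, so Dave = 13. Strike 13 from Omar.
That leaves Omar = 29. Eliminate 29 elsewhere: Carol.
So Carol = 9.

9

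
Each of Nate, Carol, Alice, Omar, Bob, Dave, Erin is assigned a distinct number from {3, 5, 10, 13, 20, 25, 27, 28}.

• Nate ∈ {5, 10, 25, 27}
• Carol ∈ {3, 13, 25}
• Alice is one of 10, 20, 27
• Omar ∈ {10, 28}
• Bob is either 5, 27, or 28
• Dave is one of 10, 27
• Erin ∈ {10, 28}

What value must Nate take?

Omar and Erin between them cover only {10, 28} — a naked pair. Remove those values from Nate, Alice, Bob, Dave.
Dave has just one choice, so Dave = 27. So Nate, Alice, Bob can't be 27.
Alice must be 20 (only option left).
Bob must be 5 (only option left). Remove 5 from Nate.
So Nate = 25.

25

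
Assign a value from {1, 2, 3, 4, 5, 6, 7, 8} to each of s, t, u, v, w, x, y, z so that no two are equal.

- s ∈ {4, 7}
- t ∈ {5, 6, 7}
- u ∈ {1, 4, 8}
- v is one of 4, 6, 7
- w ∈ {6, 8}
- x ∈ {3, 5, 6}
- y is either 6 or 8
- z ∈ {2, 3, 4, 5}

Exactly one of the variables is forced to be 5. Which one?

The 8 variables together cover exactly {1, 2, 3, 4, 5, 6, 7, 8} — 8 values for 8 variables — and 1 appears only in u's list, so u = 1.
The 7 still-open variables together cover exactly {2, 3, 4, 5, 6, 7, 8} — 7 values for 7 variables — and 2 appears only in z's list, so z = 2.
Among the 6 still-open variables, 3 fits only x (and all 6 values in {3, 4, 5, 6, 7, 8} must be used), so x = 3.
The 5 still-open variables draw from only 5 values {4, 5, 6, 7, 8}, so each is used; only t can be 5, hence t = 5.

t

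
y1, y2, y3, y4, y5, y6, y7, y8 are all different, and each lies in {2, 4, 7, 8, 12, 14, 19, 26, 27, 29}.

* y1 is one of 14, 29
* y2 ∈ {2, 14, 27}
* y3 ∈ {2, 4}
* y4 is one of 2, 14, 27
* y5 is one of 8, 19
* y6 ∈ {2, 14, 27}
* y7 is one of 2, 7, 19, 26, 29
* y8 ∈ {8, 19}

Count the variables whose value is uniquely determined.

y5 and y8 between them cover only {8, 19} — a naked pair. Remove those values from y7.
y2, y4, y6 between them cover only {2, 14, 27} — a naked triple. Remove those values from y1, y3, y7.
y1's domain is down to {29}, so y1 = 29. Eliminate 29 elsewhere: y7.
y3's domain is down to {4}, so y3 = 4.
Determined: y1=29, y3=4. The other variables each still have more than one consistent value. That makes 2.

2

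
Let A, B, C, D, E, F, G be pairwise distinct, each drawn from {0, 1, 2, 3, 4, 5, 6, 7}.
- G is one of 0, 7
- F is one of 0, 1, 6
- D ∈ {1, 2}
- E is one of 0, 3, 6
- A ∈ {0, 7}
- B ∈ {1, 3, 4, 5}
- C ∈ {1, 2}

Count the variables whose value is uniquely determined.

A and G between them cover only {0, 7} — a naked pair. Remove those values from E, F.
C and D between them cover only {1, 2} — a naked pair. Remove those values from B, F.
That leaves F = 6. So E can't be 6.
E has just one choice, so E = 3. Remove 3 from B.
Determined: E=3, F=6. The other variables each still have more than one consistent value. That makes 2.

2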